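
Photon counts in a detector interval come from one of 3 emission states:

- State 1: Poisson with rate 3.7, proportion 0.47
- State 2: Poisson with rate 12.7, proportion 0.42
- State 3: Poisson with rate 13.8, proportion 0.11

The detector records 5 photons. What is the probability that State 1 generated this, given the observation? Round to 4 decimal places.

By Bayes' theorem, P(k | x) = P(Z=k) f_k(x) / Σ_j P(Z=j) f_j(x).
Evaluate each component's likelihood at the observed value:
  L_1 = 0.142869
  L_2 = 0.00840035
  L_3 = 0.00423595
Multiply by the mixture weights:
  P(Z=1)·L_1 = 0.47 × 0.142869 = 0.0671484
  P(Z=2)·L_2 = 0.42 × 0.00840035 = 0.00352815
  P(Z=3)·L_3 = 0.11 × 0.00423595 = 0.000465954
Marginal: 0.0671484 + 0.00352815 + 0.000465954 = 0.0711425
Responsibility of State 1: 0.0671484 / 0.0711425 ≈ 0.9439

0.9439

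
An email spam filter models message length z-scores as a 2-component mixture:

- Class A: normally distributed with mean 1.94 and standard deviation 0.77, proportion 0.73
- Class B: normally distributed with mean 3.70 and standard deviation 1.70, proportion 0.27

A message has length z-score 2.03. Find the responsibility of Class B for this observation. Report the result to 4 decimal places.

Posterior ∝ prior × likelihood, so P(k | x) ∝ π_k f_k(x); normalise over all components.
Normal densities:
  f_A = (1/(0.77·√(2π)))·exp(−(2.03−1.94)²/(2·0.77²)) = 0.518107·exp(-0.00683) = 0.51458
  f_B = (1/(1.70·√(2π)))·exp(−(2.03−3.70)²/(2·1.70²)) = 0.234672·exp(-0.48251) = 0.144847
Prior × likelihood for each component:
  π_A·f_A = 0.73 × 0.51458 = 0.375643
  π_B·f_B = 0.27 × 0.144847 = 0.0391088
Normaliser: 0.375643 + 0.0391088 = 0.414752
P(Class B | 2.03) = 0.0391088 / 0.414752 ≈ 0.0943

0.0943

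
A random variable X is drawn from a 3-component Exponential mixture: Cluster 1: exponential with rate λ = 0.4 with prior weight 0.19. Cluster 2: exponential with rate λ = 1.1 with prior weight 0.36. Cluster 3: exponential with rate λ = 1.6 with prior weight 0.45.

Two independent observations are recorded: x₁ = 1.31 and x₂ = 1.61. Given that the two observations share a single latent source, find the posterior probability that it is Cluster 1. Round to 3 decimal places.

The responsibility of component k is π_k f_k(x) divided by Σ_j π_j f_j(x).
Since both observations come from the same component, the likelihood for component k is f_k(x₁)·f_k(x₂).
  p_1 = [0.236859] × [0.210075] = 0.0497581
  p_2 = [0.26036] × [0.187179] = 0.0487339
  p_3 = [0.196716] × [0.121724] = 0.0239451
Multiply by the mixture weights:
  π_1·p_1 = 0.19 × 0.0497581 = 0.00945404
  π_2·p_2 = 0.36 × 0.0487339 = 0.0175442
  π_3·p_3 = 0.45 × 0.0239451 = 0.0107753
Sum: 0.00945404 + 0.0175442 + 0.0107753 = 0.0377735
Responsibility of Cluster 1: 0.00945404 / 0.0377735 ≈ 0.250

0.250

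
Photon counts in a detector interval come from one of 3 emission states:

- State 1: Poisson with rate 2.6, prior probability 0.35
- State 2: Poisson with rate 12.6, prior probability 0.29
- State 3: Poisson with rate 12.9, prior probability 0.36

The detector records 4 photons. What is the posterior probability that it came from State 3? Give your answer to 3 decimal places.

Apply Bayes' rule: the posterior for each component is proportional to its prior times its likelihood at x.
Component likelihoods at x = 4 photons:
  f_1 = e^(−2.6)·2.6^4/4! = 0.141422
  f_2 = e^(−12.6)·12.6^4/4! = 0.00354128
  f_3 = e^(−12.9)·12.9^4/4! = 0.00288236
Unnormalised posteriors:
  w_1·f_1 = 0.35 × 0.141422 = 0.0494976
  w_2·f_2 = 0.29 × 0.00354128 = 0.00102697
  w_3·f_3 = 0.36 × 0.00288236 = 0.00103765
Evidence: 0.0494976 + 0.00102697 + 0.00103765 = 0.0515623
So the posterior for State 3 is 0.00103765 / 0.0515623 ≈ 0.020.

0.020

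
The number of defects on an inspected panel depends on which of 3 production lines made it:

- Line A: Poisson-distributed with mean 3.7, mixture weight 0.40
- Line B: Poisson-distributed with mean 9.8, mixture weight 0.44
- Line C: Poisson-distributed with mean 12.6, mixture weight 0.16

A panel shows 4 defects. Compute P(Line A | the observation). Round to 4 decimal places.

By Bayes' theorem, P(k | x) = P(Z=k) f_k(x) / Σ_j P(Z=j) f_j(x).
Evaluate each component's likelihood at the observed value:
  L_A = 0.193066
  L_B = 0.0213112
  L_C = 0.00354128
Weight by the priors:
  P(Z=A)·L_A = 0.40 × 0.193066 = 0.0772264
  P(Z=B)·L_B = 0.44 × 0.0213112 = 0.00937691
  P(Z=C)·L_C = 0.16 × 0.00354128 = 0.000566605
Marginal: 0.0772264 + 0.00937691 + 0.000566605 = 0.08717
Responsibility of Line A: 0.0772264 / 0.08717 ≈ 0.8859

0.8859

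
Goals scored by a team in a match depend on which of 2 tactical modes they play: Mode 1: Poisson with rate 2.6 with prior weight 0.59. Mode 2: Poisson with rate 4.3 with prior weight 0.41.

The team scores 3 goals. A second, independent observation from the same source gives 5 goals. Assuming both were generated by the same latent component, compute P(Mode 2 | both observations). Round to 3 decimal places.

0.565

Posterior ∝ prior × likelihood, so P(k | x) ∝ π_k f_k(x); normalise over all components.
Since both observations come from the same component, the likelihood for component k is f_k(x₁)·f_k(x₂).
  L_1 = [e^(−2.6)·2.6^3/3! = 0.217572] × [0.0735394] = 0.0160001
  L_2 = [e^(−4.3)·4.3^3/3! = 0.179799] × [0.166224] = 0.029887
Multiply by the mixture weights:
  π_1·L_1 = 0.59 × 0.0160001 = 0.00944007
  π_2·L_2 = 0.41 × 0.029887 = 0.0122537
Marginal: 0.00944007 + 0.0122537 = 0.0216937
P(Mode 2 | x) = 0.0122537 / 0.0216937 ≈ 0.565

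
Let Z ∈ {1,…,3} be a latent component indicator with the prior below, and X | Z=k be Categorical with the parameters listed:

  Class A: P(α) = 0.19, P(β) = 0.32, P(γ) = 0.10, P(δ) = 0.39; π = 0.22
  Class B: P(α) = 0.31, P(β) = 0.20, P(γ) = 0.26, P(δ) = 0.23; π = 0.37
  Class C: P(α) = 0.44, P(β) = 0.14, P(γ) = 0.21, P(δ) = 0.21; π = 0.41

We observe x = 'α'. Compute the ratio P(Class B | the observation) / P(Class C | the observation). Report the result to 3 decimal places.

0.636

Posterior odds = (P(Z=i) f_i(x)) / (P(Z=j) f_j(x)); the normalising sum cancels.
Component likelihoods at x = 'α':
  f_A = P(α | comp) = 0.19
  f_B = P(α | comp) = 0.31
  f_C = P(α | comp) = 0.44
Posterior odds = (P(Z=B)·f_B) / (P(Z=C)·f_C) = (0.37·0.31) / (0.41·0.44) = 0.1147 / 0.1804 ≈ 0.636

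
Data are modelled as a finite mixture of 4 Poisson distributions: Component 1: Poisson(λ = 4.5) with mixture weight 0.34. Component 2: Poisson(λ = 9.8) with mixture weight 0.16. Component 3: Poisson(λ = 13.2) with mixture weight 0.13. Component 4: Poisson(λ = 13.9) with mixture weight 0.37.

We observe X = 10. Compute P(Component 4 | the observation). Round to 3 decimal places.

0.425

By Bayes' theorem, P(k | x) = P(Z=k) f_k(x) / Σ_j P(Z=j) f_j(x).
Poisson probabilities:
  f_1 = e^(−4.5)·4.5^10/10! = 0.0104241
  f_2 = e^(−9.8)·9.8^10/10! = 0.124857
  f_3 = e^(−13.2)·13.2^10/10! = 0.081901
  f_4 = e^(−13.9)·13.9^10/10! = 0.0681854
Multiply by the mixture weights:
  P(Z=1)·f_1 = 0.34 × 0.0104241 = 0.00354418
  P(Z=2)·f_2 = 0.16 × 0.124857 = 0.0199771
  P(Z=3)·f_3 = 0.13 × 0.081901 = 0.0106471
  P(Z=4)·f_4 = 0.37 × 0.0681854 = 0.0252286
Normaliser: 0.00354418 + 0.0199771 + 0.0106471 + 0.0252286 = 0.059397
So the posterior for Component 4 is 0.0252286 / 0.059397 ≈ 0.425.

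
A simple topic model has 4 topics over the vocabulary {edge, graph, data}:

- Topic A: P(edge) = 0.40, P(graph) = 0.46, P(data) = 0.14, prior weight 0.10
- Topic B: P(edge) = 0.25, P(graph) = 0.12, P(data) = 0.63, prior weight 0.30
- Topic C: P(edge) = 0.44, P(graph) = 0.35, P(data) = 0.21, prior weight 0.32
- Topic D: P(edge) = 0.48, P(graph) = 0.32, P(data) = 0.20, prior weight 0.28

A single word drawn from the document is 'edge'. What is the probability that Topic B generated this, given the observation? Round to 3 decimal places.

0.192

Posterior ∝ prior × likelihood, so P(k | x) ∝ π_k f_k(x); normalise over all components.
Evaluate each component's likelihood at the observed value:
  L_A = P(edge | comp) = 0.40
  L_B = P(edge | comp) = 0.25
  L_C = P(edge | comp) = 0.44
  L_D = P(edge | comp) = 0.48
Weight by the priors:
  π_A·L_A = 0.10 × 0.4 = 0.04
  π_B·L_B = 0.30 × 0.25 = 0.075
  π_C·L_C = 0.32 × 0.44 = 0.1408
  π_D·L_D = 0.28 × 0.48 = 0.1344
Marginal: 0.04 + 0.075 + 0.1408 + 0.1344 = 0.3902
So the posterior for Topic B is 0.075 / 0.3902 ≈ 0.192.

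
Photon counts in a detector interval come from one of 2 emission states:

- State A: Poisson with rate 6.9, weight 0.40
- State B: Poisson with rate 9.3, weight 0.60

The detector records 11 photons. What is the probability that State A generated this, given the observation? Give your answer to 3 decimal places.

The responsibility of component k is w_k f_k(x) divided by Σ_j w_j f_j(x).
Evaluate each component's likelihood at the observed value:
  p_A = 0.042614
  p_B = 0.10309
Weight by the priors:
  w_A·p_A = 0.40 × 0.042614 = 0.0170456
  w_B·p_B = 0.60 × 0.10309 = 0.0618542
Normaliser: 0.0170456 + 0.0618542 = 0.0788998
P(State A | 11 photons) = 0.0170456 / 0.0788998 ≈ 0.216

0.216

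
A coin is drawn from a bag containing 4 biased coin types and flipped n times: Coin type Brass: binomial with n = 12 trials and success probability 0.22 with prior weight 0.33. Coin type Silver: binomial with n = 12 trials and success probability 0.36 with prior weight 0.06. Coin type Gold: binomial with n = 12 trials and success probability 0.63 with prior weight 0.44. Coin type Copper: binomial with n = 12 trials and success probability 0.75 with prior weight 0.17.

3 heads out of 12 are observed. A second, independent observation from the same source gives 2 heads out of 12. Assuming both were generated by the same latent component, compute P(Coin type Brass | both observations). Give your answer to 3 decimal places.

0.952

Apply Bayes' rule: the posterior for each component is proportional to its prior times its likelihood at x.
Since both observations come from the same component, the likelihood for component k is f_k(x₁)·f_k(x₂).
  f_Brass = [0.250347] × [0.266278] = 0.0666619
  f_Silver = [0.184906] × [0.0986163] = 0.0182347
  f_Gold = [0.00714924] × [0.00125963] = 9.00538e-06
  f_Copper = [0.000354052] × [3.54052e-05] = 1.25353e-08
Prior × likelihood for each component:
  P(Z=Brass)·f_Brass = 0.33 × 0.0666619 = 0.0219984
  P(Z=Silver)·f_Silver = 0.06 × 0.0182347 = 0.00109408
  P(Z=Gold)·f_Gold = 0.44 × 9.00538e-06 = 3.96237e-06
  P(Z=Copper)·f_Copper = 0.17 × 1.25353e-08 = 2.13099e-09
Denominator: 0.0219984 + 0.00109408 + 3.96237e-06 + 2.13099e-09 = 0.0230965
Responsibility of Coin type Brass: 0.0219984 / 0.0230965 ≈ 0.952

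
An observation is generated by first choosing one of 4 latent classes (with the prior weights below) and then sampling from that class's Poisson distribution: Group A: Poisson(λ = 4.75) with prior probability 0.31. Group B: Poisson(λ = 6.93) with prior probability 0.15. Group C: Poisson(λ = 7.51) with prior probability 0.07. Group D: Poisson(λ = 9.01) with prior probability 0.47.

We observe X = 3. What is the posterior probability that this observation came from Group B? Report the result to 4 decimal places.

P(component k | x) = P(Z=k)·f_k(x) / marginal(x), where marginal(x) = Σ_j P(Z=j)·f_j(x).
Component likelihoods at x = 3:
  L_A = 0.154536
  L_B = 0.0542485
  L_C = 0.038656
  L_D = 0.0148946
Weight by the priors:
  P(Z=A)·L_A = 0.31 × 0.154536 = 0.0479063
  P(Z=B)·L_B = 0.15 × 0.0542485 = 0.00813727
  P(Z=C)·L_C = 0.07 × 0.038656 = 0.00270592
  P(Z=D)·L_D = 0.47 × 0.0148946 = 0.00700048
Sum: 0.0479063 + 0.00813727 + 0.00270592 + 0.00700048 = 0.06575
Responsibility of Group B: 0.00813727 / 0.06575 ≈ 0.1238

0.1238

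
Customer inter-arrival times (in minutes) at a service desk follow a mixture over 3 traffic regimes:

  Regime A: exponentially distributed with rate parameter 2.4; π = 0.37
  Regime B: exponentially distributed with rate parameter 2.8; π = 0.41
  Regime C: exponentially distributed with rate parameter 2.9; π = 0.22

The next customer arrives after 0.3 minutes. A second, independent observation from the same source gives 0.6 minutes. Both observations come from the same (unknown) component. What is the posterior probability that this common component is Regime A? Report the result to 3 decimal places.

Posterior ∝ prior × likelihood, so P(k | x) ∝ π_k f_k(x); normalise over all components.
Since both observations come from the same component, the likelihood for component k is f_k(x₁)·f_k(x₂).
  p_A = [2.4·e^(−2.4·0.3) = 2.4·e^(−0.7200) = 1.16821] × [0.568627] = 0.664273
  p_B = [2.8·e^(−2.8·0.3) = 2.8·e^(−0.8400) = 1.20879] × [0.521847] = 0.630803
  p_C = [2.9·e^(−2.9·0.3) = 2.9·e^(−0.8700) = 1.21496] × [0.509009] = 0.618426
Multiply by the mixture weights:
  π_A·p_A = 0.37 × 0.664273 = 0.245781
  π_B·p_B = 0.41 × 0.630803 = 0.258629
  π_C·p_C = 0.22 × 0.618426 = 0.136054
Sum: 0.245781 + 0.258629 + 0.136054 = 0.640464
So the posterior for Regime A is 0.245781 / 0.640464 ≈ 0.384.

0.384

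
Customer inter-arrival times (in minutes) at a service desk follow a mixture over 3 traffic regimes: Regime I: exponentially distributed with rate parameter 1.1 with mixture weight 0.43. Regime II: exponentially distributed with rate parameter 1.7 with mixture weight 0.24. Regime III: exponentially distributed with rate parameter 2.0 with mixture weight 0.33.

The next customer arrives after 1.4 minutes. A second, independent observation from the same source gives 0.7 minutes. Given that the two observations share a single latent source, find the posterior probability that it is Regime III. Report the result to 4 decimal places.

0.2176

Apply Bayes' rule: the posterior for each component is proportional to its prior times its likelihood at x.
Since both observations come from the same component, the likelihood for component k is f_k(x₁)·f_k(x₂).
  p_I = [0.235819] × [0.509314] = 0.120106
  p_II = [0.157336] × [0.517176] = 0.0813704
  p_III = [0.12162] × [0.493194] = 0.0599823
Prior × likelihood for each component:
  π_I·p_I = 0.43 × 0.120106 = 0.0516456
  π_II·p_II = 0.24 × 0.0813704 = 0.0195289
  π_III·p_III = 0.33 × 0.0599823 = 0.0197942
Sum: 0.0516456 + 0.0195289 + 0.0197942 = 0.0909687
P(Regime III | x₁,x₂) ≈ 0.2176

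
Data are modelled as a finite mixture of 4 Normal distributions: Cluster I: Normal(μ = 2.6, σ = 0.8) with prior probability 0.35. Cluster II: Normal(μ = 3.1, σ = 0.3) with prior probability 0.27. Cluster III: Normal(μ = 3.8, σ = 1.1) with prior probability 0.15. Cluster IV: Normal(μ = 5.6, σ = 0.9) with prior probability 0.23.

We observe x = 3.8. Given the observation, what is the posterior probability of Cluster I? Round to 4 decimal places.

0.3817

Posterior ∝ prior × likelihood, so P(k | x) ∝ P(Z=k) f_k(x); normalise over all components.
Evaluate each component's likelihood at the observed value:
  L_I = (1/(0.8·√(2π)))·exp(−(3.8−2.6)²/(2·0.8²)) = 0.498678·exp(-1.12500) = 0.161897
  L_II = (1/(0.3·√(2π)))·exp(−(3.8−3.1)²/(2·0.3²)) = 1.329808·exp(-2.72222) = 0.0874063
  L_III = (1/(1.1·√(2π)))·exp(−(3.8−3.8)²/(2·1.1²)) = 0.362675·exp(-0.00000) = 0.362675
  L_IV = (1/(0.9·√(2π)))·exp(−(3.8−5.6)²/(2·0.9²)) = 0.443269·exp(-2.00000) = 0.05999
Multiply by the mixture weights:
  P(Z=I)·L_I = 0.35 × 0.161897 = 0.0566639
  P(Z=II)·L_II = 0.27 × 0.0874063 = 0.0235997
  P(Z=III)·L_III = 0.15 × 0.362675 = 0.0544012
  P(Z=IV)·L_IV = 0.23 × 0.05999 = 0.0137977
Marginal: 0.0566639 + 0.0235997 + 0.0544012 + 0.0137977 = 0.148463
So the posterior for Cluster I is 0.0566639 / 0.148463 ≈ 0.3817.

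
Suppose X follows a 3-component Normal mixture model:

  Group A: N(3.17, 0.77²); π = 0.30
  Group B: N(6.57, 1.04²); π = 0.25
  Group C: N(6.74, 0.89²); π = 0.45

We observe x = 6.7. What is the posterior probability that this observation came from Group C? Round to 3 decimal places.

0.679

By Bayes' theorem, P(k | x) = π_k f_k(x) / Σ_j π_j f_j(x).
Normal densities:
  L_A = 1.4147e-05
  L_B = 0.380613
  L_C = 0.447797
Prior × likelihood for each component:
  π_A·L_A = 0.30 × 1.4147e-05 = 4.2441e-06
  π_B·L_B = 0.25 × 0.380613 = 0.0951533
  π_C·L_C = 0.45 × 0.447797 = 0.201509
Denominator: 4.2441e-06 + 0.0951533 + 0.201509 = 0.296666
P(Group C | 6.7) ≈ 0.679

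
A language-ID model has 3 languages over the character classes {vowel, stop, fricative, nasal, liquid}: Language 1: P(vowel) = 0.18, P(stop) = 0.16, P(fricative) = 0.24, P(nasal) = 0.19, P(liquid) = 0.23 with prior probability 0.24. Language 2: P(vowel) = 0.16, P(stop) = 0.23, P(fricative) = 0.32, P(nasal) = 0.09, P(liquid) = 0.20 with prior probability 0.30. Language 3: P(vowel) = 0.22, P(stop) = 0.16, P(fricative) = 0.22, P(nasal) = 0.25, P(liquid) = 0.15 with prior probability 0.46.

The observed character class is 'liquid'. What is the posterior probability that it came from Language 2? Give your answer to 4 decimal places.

0.3257

Apply Bayes' rule: the posterior for each component is proportional to its prior times its likelihood at x.
Component likelihoods at x = 'liquid':
  f_1 = P(liquid | comp) = 0.23
  f_2 = P(liquid | comp) = 0.20
  f_3 = P(liquid | comp) = 0.15
Weight by the priors:
  π_1·f_1 = 0.24 × 0.23 = 0.0552
  π_2·f_2 = 0.30 × 0.2 = 0.06
  π_3·f_3 = 0.46 × 0.15 = 0.069
Marginal: 0.0552 + 0.06 + 0.069 = 0.1842
So the posterior for Language 2 is 0.06 / 0.1842 ≈ 0.3257.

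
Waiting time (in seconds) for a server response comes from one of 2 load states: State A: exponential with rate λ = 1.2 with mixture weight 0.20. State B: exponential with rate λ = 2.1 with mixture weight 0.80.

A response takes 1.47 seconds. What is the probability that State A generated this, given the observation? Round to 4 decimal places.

Apply Bayes' rule: the posterior for each component is proportional to its prior times its likelihood at x.
Component likelihoods at x = 1.47 seconds:
  L_A = 1.2·e^(−1.2·1.47) = 1.2·e^(−1.7640) = 0.20563
  L_B = 2.1·e^(−2.1·1.47) = 2.1·e^(−3.0870) = 0.0958412
Weight by the priors:
  P(Z=A)·L_A = 0.20 × 0.20563 = 0.0411259
  P(Z=B)·L_B = 0.80 × 0.0958412 = 0.076673
Marginal: 0.0411259 + 0.076673 = 0.117799
Responsibility of State A: 0.0411259 / 0.117799 ≈ 0.3491

0.3491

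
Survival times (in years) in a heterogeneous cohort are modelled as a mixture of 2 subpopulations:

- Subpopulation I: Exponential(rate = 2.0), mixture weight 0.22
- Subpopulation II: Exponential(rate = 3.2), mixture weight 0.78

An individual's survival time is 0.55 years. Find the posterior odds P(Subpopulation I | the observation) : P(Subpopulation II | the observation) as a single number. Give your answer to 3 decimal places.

0.341

The posterior odds equal the prior odds times the likelihood ratio: (w_i/w_j)·(f_i(x)/f_j(x)).
Component likelihoods at x = 0.55 years:
  f_I = 2.0·e^(−2.0·0.55) = 2.0·e^(−1.1000) = 0.665742
  f_II = 3.2·e^(−3.2·0.55) = 3.2·e^(−1.7600) = 0.550544
0.146463 / 0.429424 ≈ 0.341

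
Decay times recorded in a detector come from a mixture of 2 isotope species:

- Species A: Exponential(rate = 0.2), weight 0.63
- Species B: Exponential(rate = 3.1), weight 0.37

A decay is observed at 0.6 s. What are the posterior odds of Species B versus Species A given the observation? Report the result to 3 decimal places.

Since P(k|x) ∝ w_k f_k(x), the posterior odds are w_i f_i(x) / (w_j f_j(x)).
Exponential densities:
  L_A = 0.177384
  L_B = 0.482585
0.178557 / 0.111752 ≈ 1.598

1.598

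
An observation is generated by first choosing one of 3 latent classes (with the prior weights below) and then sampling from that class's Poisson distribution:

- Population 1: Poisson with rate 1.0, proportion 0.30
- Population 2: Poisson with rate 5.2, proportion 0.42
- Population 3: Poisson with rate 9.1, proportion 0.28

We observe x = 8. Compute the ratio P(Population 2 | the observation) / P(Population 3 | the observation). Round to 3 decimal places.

0.842

Posterior odds = (π_i f_i(x)) / (π_j f_j(x)); the normalising sum cancels.
Component likelihoods at x = 8:
  p_1 = e^(−1.0)·1.0^8/8! = 9.12399e-06
  p_2 = e^(−5.2)·5.2^8/8! = 0.0731434
  p_3 = e^(−9.1)·9.1^8/8! = 0.130236
Posterior odds = (π_2·p_2) / (π_3·p_3) = (0.42·0.0731434) / (0.28·0.130236) = 0.0307202 / 0.0364661 ≈ 0.842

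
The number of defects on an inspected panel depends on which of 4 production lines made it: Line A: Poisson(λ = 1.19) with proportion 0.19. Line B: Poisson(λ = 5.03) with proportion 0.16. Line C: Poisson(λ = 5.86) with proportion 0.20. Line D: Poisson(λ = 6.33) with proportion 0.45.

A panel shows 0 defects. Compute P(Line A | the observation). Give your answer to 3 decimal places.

0.960

The responsibility of component k is w_k f_k(x) divided by Σ_j w_j f_j(x).
Component likelihoods at x = 0 defects:
  L_A = 0.304221
  L_B = 0.00653881
  L_C = 0.00285124
  L_D = 0.00178203
Prior × likelihood for each component:
  w_A·L_A = 0.19 × 0.304221 = 0.057802
  w_B·L_B = 0.16 × 0.00653881 = 0.00104621
  w_C·L_C = 0.20 × 0.00285124 = 0.000570249
  w_D·L_D = 0.45 × 0.00178203 = 0.000801915
Sum: 0.057802 + 0.00104621 + 0.000570249 + 0.000801915 = 0.0602204
P(Line A | the observation) ≈ 0.960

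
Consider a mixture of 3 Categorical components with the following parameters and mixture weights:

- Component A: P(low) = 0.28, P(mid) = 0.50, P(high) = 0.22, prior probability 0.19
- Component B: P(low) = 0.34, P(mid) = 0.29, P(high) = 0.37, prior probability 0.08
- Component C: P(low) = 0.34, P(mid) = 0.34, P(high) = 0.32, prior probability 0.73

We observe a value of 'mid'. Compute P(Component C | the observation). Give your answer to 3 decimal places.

0.677

By Bayes' theorem, P(k | x) = π_k f_k(x) / Σ_j π_j f_j(x).
Categorical probabilities:
  f_A = P(mid | comp) = 0.50
  f_B = P(mid | comp) = 0.29
  f_C = P(mid | comp) = 0.34
Weight by the priors:
  π_A·f_A = 0.19 × 0.5 = 0.095
  π_B·f_B = 0.08 × 0.29 = 0.0232
  π_C·f_C = 0.73 × 0.34 = 0.2482
Sum: 0.095 + 0.0232 + 0.2482 = 0.3664
P(Component C | 'mid') ≈ 0.677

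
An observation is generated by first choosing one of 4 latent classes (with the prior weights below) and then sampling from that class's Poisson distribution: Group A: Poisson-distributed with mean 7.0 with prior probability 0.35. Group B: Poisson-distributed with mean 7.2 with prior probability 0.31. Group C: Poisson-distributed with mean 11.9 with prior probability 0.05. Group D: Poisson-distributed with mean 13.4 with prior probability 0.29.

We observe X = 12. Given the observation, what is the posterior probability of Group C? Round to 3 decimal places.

Posterior ∝ prior × likelihood, so P(k | x) ∝ π_k f_k(x); normalise over all components.
Poisson probabilities:
  p_A = e^(−7.0)·7.0^12/12! = 0.0263498
  p_B = e^(−7.2)·7.2^12/12! = 0.0302505
  p_C = e^(−11.9)·11.9^12/12! = 0.11432
  p_D = e^(−13.4)·13.4^12/12! = 0.106017
Prior × likelihood for each component:
  π_A·p_A = 0.35 × 0.0263498 = 0.00922245
  π_B·p_B = 0.31 × 0.0302505 = 0.00937766
  π_C·p_C = 0.05 × 0.11432 = 0.005716
  π_D·p_D = 0.29 × 0.106017 = 0.0307449
Sum: 0.00922245 + 0.00937766 + 0.005716 + 0.0307449 = 0.055061
Responsibility of Group C: 0.005716 / 0.055061 ≈ 0.104

0.104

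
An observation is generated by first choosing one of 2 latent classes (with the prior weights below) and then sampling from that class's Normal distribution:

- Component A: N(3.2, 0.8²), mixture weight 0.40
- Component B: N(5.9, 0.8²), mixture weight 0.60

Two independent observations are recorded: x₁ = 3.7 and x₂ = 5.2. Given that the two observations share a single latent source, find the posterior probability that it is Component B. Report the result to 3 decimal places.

0.392

P(component k | x) = P(Z=k)·f_k(x) / marginal(x), where marginal(x) = Σ_j P(Z=j)·f_j(x).
Since both observations come from the same component, the likelihood for component k is f_k(x₁)·f_k(x₂).
  f_A = [(1/(0.8·√(2π)))·exp(−(3.7−3.2)²/(2·0.8²)) = 0.498678·exp(-0.19531) = 0.410201] × [0.0219104] = 0.00898766
  f_B = [(1/(0.8·√(2π)))·exp(−(3.7−5.9)²/(2·0.8²)) = 0.498678·exp(-3.78125) = 0.011367] × [0.340069] = 0.00386555
Weight by the priors:
  P(Z=A)·f_A = 0.40 × 0.00898766 = 0.00359507
  P(Z=B)·f_B = 0.60 × 0.00386555 = 0.00231933
Normaliser: 0.00359507 + 0.00231933 = 0.00591439
Responsibility of Component B: 0.00231933 / 0.00591439 ≈ 0.392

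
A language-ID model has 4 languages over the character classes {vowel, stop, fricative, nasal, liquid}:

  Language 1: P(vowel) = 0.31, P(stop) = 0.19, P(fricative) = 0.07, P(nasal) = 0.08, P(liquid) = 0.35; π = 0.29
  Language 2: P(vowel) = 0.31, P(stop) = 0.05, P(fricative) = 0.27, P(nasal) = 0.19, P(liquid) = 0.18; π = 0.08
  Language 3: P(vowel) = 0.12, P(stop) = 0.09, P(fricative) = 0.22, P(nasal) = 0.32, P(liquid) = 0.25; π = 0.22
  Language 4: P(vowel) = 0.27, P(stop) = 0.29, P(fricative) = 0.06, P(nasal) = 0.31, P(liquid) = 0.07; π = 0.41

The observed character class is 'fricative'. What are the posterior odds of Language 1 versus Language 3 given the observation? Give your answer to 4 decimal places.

Since P(k|x) ∝ π_k f_k(x), the posterior odds are π_i f_i(x) / (π_j f_j(x)).
Component likelihoods at x = 'fricative':
  p_1 = 0.07
  p_2 = 0.27
  p_3 = 0.22
  p_4 = 0.06
Posterior odds = (π_1·p_1) / (π_3·p_3) = (0.29·0.07) / (0.22·0.22) = 0.0203 / 0.0484 ≈ 0.4194

0.4194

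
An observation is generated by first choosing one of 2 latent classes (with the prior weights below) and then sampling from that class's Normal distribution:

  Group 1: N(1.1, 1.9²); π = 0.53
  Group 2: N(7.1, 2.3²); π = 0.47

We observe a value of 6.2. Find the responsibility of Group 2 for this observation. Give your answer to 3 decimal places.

0.961

The responsibility of component k is P(Z=k) f_k(x) divided by Σ_j P(Z=j) f_j(x).
Component likelihoods at x = 6.2:
  p_1 = 0.00572287
  p_2 = 0.160669
Unnormalised posteriors:
  P(Z=1)·p_1 = 0.53 × 0.00572287 = 0.00303312
  P(Z=2)·p_2 = 0.47 × 0.160669 = 0.0755146
Marginal: 0.00303312 + 0.0755146 = 0.0785477
So the posterior for Group 2 is 0.0755146 / 0.0785477 ≈ 0.961.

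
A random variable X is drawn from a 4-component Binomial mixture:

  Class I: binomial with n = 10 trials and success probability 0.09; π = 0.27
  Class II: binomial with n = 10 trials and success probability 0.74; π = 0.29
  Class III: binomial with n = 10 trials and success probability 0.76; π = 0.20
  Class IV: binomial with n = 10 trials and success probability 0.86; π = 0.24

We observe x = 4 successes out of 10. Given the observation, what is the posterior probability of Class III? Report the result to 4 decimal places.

The responsibility of component k is P(Z=k) f_k(x) divided by Σ_j P(Z=j) f_j(x).
Binomial probabilities:
  p_I = C(10,4)·0.09^4·0.91^6 = 210·6.561e-05·0.567869 = 0.00782416
  p_II = C(10,4)·0.74^4·0.26^6 = 210·0.299866·0.000308916 = 0.019453
  p_III = C(10,4)·0.76^4·0.24^6 = 210·0.333622·0.000191103 = 0.0133888
  p_IV = C(10,4)·0.86^4·0.14^6 = 210·0.547008·7.52954e-06 = 0.000864931
Prior × likelihood for each component:
  P(Z=I)·p_I = 0.27 × 0.00782416 = 0.00211252
  P(Z=II)·p_II = 0.29 × 0.019453 = 0.00564137
  P(Z=III)·p_III = 0.20 × 0.0133888 = 0.00267776
  P(Z=IV)·p_IV = 0.24 × 0.000864931 = 0.000207583
Marginal: 0.00211252 + 0.00564137 + 0.00267776 + 0.000207583 = 0.0106392
P(Class III | 4 successes out of 10) ≈ 0.2517

0.2517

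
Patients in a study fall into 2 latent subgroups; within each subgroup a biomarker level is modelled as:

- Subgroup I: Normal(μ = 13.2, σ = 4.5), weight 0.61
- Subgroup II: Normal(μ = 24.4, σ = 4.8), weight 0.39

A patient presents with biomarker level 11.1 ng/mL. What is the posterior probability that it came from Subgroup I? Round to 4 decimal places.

By Bayes' theorem, P(k | x) = π_k f_k(x) / Σ_j π_j f_j(x).
Normal densities:
  f_I = 0.0795074
  f_II = 0.00178862
Unnormalised posteriors:
  π_I·f_I = 0.61 × 0.0795074 = 0.0484995
  π_II·f_II = 0.39 × 0.00178862 = 0.00069756
Marginal: 0.0484995 + 0.00069756 = 0.0491971
So the posterior for Subgroup I is 0.0484995 / 0.0491971 ≈ 0.9858.

0.9858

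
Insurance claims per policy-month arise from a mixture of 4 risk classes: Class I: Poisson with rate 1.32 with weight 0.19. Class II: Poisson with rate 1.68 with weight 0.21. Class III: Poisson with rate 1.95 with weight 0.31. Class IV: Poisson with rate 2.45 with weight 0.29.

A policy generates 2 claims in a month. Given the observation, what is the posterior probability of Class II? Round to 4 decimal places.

P(component k | x) = w_k·f_k(x) / marginal(x), where marginal(x) = Σ_j w_j·f_j(x).
Component likelihoods at x = 2 claims:
  p_I = 0.232728
  p_II = 0.263011
  p_III = 0.270499
  p_IV = 0.258989
Prior × likelihood for each component:
  w_I·p_I = 0.19 × 0.232728 = 0.0442184
  w_II·p_II = 0.21 × 0.263011 = 0.0552323
  w_III·p_III = 0.31 × 0.270499 = 0.0838546
  w_IV·p_IV = 0.29 × 0.258989 = 0.0751067
Normaliser: 0.0442184 + 0.0552323 + 0.0838546 + 0.0751067 = 0.258412
P(Class II | data) = 0.0552323 / 0.258412 ≈ 0.2137

0.2137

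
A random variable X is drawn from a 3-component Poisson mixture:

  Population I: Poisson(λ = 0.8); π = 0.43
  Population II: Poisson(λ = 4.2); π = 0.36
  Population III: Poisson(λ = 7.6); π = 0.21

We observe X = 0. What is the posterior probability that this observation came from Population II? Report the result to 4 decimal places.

0.0272

Apply Bayes' rule: the posterior for each component is proportional to its prior times its likelihood at x.
Component likelihoods at x = 0:
  f_I = e^(−0.8)·0.8^0/0! = 0.449329
  f_II = e^(−4.2)·4.2^0/0! = 0.0149956
  f_III = e^(−7.6)·7.6^0/0! = 0.000500451
Weight by the priors:
  P(Z=I)·f_I = 0.43 × 0.449329 = 0.193211
  P(Z=II)·f_II = 0.36 × 0.0149956 = 0.00539841
  P(Z=III)·f_III = 0.21 × 0.000500451 = 0.000105095
Evidence: 0.193211 + 0.00539841 + 0.000105095 = 0.198715
P(Population II | the observation) ≈ 0.0272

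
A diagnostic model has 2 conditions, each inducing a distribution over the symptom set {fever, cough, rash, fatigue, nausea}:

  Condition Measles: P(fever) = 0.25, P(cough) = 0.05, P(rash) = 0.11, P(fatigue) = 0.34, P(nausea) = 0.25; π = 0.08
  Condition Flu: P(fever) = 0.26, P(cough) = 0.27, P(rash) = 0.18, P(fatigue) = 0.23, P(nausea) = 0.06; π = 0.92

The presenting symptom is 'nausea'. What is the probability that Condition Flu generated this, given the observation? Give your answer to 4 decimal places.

P(component k | x) = w_k·f_k(x) / marginal(x), where marginal(x) = Σ_j w_j·f_j(x).
Categorical probabilities:
  L_Measles = P(nausea | comp) = 0.25
  L_Flu = P(nausea | comp) = 0.06
Prior × likelihood for each component:
  w_Measles·L_Measles = 0.08 × 0.25 = 0.02
  w_Flu·L_Flu = 0.92 × 0.06 = 0.0552
Sum: 0.02 + 0.0552 = 0.0752
So the posterior for Condition Flu is 0.0552 / 0.0752 ≈ 0.7340.

0.7340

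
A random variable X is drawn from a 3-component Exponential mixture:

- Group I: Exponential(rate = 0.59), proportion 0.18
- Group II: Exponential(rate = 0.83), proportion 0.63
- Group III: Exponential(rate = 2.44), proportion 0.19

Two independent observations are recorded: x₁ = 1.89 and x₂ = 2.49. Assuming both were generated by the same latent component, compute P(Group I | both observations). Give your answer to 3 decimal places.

By Bayes' theorem, P(k | x) = w_k f_k(x) / Σ_j w_j f_j(x).
Since both observations come from the same component, the likelihood for component k is f_k(x₁)·f_k(x₂).
  f_I = [0.59·e^(−0.59·1.89) = 0.59·e^(−1.1151) = 0.193451] × [0.135778] = 0.0262664
  f_II = [0.83·e^(−0.83·1.89) = 0.83·e^(−1.5687) = 0.172902] × [0.10508] = 0.0181686
  f_III = [2.44·e^(−2.44·1.89) = 2.44·e^(−4.6116) = 0.0242436] × [0.00560777] = 0.000135953
Multiply by the mixture weights:
  w_I·f_I = 0.18 × 0.0262664 = 0.00472795
  w_II·f_II = 0.63 × 0.0181686 = 0.0114462
  w_III·f_III = 0.19 × 0.000135953 = 2.5831e-05
Denominator: 0.00472795 + 0.0114462 + 2.5831e-05 = 0.0162
P(Group I | x₁,x₂) ≈ 0.292

0.292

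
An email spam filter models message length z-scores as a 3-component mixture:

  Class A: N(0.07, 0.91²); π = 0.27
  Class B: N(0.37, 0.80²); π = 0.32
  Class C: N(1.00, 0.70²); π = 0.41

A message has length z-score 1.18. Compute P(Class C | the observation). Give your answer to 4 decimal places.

0.5982

Posterior ∝ prior × likelihood, so P(k | x) ∝ P(Z=k) f_k(x); normalise over all components.
Normal densities:
  f_A = (1/(0.91·√(2π)))·exp(−(1.18−0.07)²/(2·0.91²)) = 0.438398·exp(-0.74393) = 0.208345
  f_B = (1/(0.80·√(2π)))·exp(−(1.18−0.37)²/(2·0.80²)) = 0.498678·exp(-0.51258) = 0.298683
  f_C = (1/(0.70·√(2π)))·exp(−(1.18−1.00)²/(2·0.70²)) = 0.569918·exp(-0.03306) = 0.551383
Unnormalised posteriors:
  P(Z=A)·f_A = 0.27 × 0.208345 = 0.0562532
  P(Z=B)·f_B = 0.32 × 0.298683 = 0.0955785
  P(Z=C)·f_C = 0.41 × 0.551383 = 0.226067
Denominator: 0.0562532 + 0.0955785 + 0.226067 = 0.377899
P(Class C | the observation) = 0.226067 / 0.377899 ≈ 0.5982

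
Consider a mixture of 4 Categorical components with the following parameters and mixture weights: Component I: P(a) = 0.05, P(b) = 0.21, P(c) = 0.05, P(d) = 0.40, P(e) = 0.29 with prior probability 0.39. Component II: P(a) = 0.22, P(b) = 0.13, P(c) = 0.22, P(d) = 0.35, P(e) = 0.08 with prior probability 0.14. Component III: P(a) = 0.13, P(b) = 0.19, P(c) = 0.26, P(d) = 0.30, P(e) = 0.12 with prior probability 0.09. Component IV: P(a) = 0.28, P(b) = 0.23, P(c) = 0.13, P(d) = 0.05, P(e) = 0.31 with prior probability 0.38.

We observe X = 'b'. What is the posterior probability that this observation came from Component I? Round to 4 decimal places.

Apply Bayes' rule: the posterior for each component is proportional to its prior times its likelihood at x.
Evaluate each component's likelihood at the observed value:
  p_I = 0.21
  p_II = 0.13
  p_III = 0.19
  p_IV = 0.23
Multiply by the mixture weights:
  π_I·p_I = 0.39 × 0.21 = 0.0819
  π_II·p_II = 0.14 × 0.13 = 0.0182
  π_III·p_III = 0.09 × 0.19 = 0.0171
  π_IV·p_IV = 0.38 × 0.23 = 0.0874
Denominator: 0.0819 + 0.0182 + 0.0171 + 0.0874 = 0.2046
P(Component I | data) = 0.0819 / 0.2046 ≈ 0.4003

0.4003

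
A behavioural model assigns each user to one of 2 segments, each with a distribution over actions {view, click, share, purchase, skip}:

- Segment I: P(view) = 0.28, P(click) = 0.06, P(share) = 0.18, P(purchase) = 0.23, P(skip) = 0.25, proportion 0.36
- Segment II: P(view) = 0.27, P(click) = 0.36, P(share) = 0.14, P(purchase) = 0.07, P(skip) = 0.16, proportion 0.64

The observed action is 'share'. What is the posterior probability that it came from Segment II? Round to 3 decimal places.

0.580

By Bayes' theorem, P(k | x) = π_k f_k(x) / Σ_j π_j f_j(x).
Categorical probabilities:
  L_I = P(share | comp) = 0.18
  L_II = P(share | comp) = 0.14
Unnormalised posteriors:
  π_I·L_I = 0.36 × 0.18 = 0.0648
  π_II·L_II = 0.64 × 0.14 = 0.0896
Denominator: 0.0648 + 0.0896 = 0.1544
So the posterior for Segment II is 0.0896 / 0.1544 ≈ 0.580.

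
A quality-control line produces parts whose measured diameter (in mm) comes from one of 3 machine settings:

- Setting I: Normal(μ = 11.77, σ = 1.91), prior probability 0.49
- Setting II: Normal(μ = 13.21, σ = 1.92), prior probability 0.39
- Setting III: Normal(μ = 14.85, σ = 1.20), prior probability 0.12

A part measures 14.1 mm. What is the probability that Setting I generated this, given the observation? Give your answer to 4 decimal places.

The responsibility of component k is π_k f_k(x) divided by Σ_j π_j f_j(x).
Evaluate each component's likelihood at the observed value:
  p_I = (1/(1.91·√(2π)))·exp(−(14.1−11.77)²/(2·1.91²)) = 0.208870·exp(-0.74407) = 0.0992499
  p_II = (1/(1.92·√(2π)))·exp(−(14.1−13.21)²/(2·1.92²)) = 0.207782·exp(-0.10744) = 0.186617
  p_III = (1/(1.20·√(2π)))·exp(−(14.1−14.85)²/(2·1.20²)) = 0.332452·exp(-0.19531) = 0.273467
Multiply by the mixture weights:
  π_I·p_I = 0.49 × 0.0992499 = 0.0486325
  π_II·p_II = 0.39 × 0.186617 = 0.0727805
  π_III·p_III = 0.12 × 0.273467 = 0.0328161
Normaliser: 0.0486325 + 0.0727805 + 0.0328161 = 0.154229
P(Setting I | data) = 0.0486325 / 0.154229 ≈ 0.3153

0.3153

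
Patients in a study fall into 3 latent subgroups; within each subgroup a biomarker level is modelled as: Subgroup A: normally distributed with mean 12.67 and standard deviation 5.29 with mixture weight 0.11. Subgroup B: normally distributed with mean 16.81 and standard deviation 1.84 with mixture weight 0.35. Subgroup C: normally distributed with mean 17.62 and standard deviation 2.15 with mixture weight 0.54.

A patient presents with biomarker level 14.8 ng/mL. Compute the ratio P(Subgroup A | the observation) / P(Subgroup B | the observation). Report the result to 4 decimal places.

Only the two components matter; the odds are (w_i f_i(x)) / (w_j f_j(x)).
Evaluate each component's likelihood at the observed value:
  f_A = (1/(5.29·√(2π)))·exp(−(14.8−12.67)²/(2·5.29²)) = 0.075414·exp(-0.08106) = 0.0695424
  f_B = (1/(1.84·√(2π)))·exp(−(14.8−16.81)²/(2·1.84²)) = 0.216816·exp(-0.59666) = 0.11939
  f_C = (1/(2.15·√(2π)))·exp(−(14.8−17.62)²/(2·2.15²)) = 0.185555·exp(-0.86018) = 0.0785052
0.00764966 / 0.0417863 ≈ 0.1831

0.1831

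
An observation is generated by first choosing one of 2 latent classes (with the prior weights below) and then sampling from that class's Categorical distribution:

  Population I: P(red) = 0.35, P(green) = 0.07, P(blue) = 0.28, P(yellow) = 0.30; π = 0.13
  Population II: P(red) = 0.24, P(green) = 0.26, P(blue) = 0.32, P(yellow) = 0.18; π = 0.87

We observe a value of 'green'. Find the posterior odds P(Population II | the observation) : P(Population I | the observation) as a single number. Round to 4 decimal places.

24.8571

Since P(k|x) ∝ π_k f_k(x), the posterior odds are π_i f_i(x) / (π_j f_j(x)).
Component likelihoods at x = 'green':
  L_I = P(green | comp) = 0.07
  L_II = P(green | comp) = 0.26
Posterior odds = (π_II·L_II) / (π_I·L_I) = (0.87·0.26) / (0.13·0.07) = 0.2262 / 0.0091 ≈ 24.8571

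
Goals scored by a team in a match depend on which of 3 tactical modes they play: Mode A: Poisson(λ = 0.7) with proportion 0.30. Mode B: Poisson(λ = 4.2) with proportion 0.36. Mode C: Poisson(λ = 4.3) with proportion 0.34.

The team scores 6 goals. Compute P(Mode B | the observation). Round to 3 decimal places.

0.504

Posterior ∝ prior × likelihood, so P(k | x) ∝ P(Z=k) f_k(x); normalise over all components.
Component likelihoods at x = 6 goals:
  p_A = e^(−0.7)·0.7^6/6! = 8.11427e-05
  p_B = e^(−4.2)·4.2^6/6! = 0.114321
  p_C = e^(−4.3)·4.3^6/6! = 0.119127
Prior × likelihood for each component:
  P(Z=A)·p_A = 0.30 × 8.11427e-05 = 2.43428e-05
  P(Z=B)·p_B = 0.36 × 0.114321 = 0.0411556
  P(Z=C)·p_C = 0.34 × 0.119127 = 0.0405033
Marginal: 2.43428e-05 + 0.0411556 + 0.0405033 = 0.0816833
P(Mode B | data) = 0.0411556 / 0.0816833 ≈ 0.504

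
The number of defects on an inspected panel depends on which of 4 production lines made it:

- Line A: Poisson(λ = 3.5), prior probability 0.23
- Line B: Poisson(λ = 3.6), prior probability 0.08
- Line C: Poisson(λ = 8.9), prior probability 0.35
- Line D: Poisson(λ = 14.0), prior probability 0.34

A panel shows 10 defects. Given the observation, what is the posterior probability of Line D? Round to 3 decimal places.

By Bayes' theorem, P(k | x) = π_k f_k(x) / Σ_j π_j f_j(x).
Evaluate each component's likelihood at the observed value:
  f_A = 0.00229555
  f_B = 0.00275297
  f_C = 0.117197
  f_D = 0.0662818
Unnormalised posteriors:
  π_A·f_A = 0.23 × 0.00229555 = 0.000527976
  π_B·f_B = 0.08 × 0.00275297 = 0.000220238
  π_C·f_C = 0.35 × 0.117197 = 0.0410189
  π_D·f_D = 0.34 × 0.0662818 = 0.0225358
Normaliser: 0.000527976 + 0.000220238 + 0.0410189 + 0.0225358 = 0.064303
P(Line D | data) = 0.0225358 / 0.064303 ≈ 0.350

0.350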